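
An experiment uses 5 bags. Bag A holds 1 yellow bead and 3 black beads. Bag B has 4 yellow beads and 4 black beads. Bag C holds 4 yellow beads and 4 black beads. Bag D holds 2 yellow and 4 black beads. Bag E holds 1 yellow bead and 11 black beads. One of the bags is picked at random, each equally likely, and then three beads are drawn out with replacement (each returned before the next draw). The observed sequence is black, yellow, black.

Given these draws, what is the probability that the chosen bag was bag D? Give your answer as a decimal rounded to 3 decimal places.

Compute the likelihood of the observed sequence for each case: P(data | bag A) = (3/4)(1/4)(3/4) = 0.14062; P(data | bag B) = (4/8)(4/8)(4/8) = 0.125; P(data | bag C) = (4/8)(4/8)(4/8) = 0.125; P(data | bag D) = (4/6)(2/6)(4/6) = 0.14815; P(data | bag E) = (11/12)(1/12)(11/12) = 0.070023.
Multiplying each by its prior: 1/5 · 0.14062 = 0.028125, 1/5 · 0.125 = 0.025, 1/5 · 0.125 = 0.025, 1/5 · 0.14815 = 0.02963, 1/5 · 0.070023 = 0.014005; with total 0.12176.
Therefore the posterior P(bag D | data) = (0.02963) / (0.12176) = 0.24335.

0.243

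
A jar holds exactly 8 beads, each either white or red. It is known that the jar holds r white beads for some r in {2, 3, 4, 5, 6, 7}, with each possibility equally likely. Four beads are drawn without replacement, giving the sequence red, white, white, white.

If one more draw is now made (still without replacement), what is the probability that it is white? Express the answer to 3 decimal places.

0.667

The likelihood of the observed sequence under each hypothesis: P(data | r = 2) = (6/8)(2/7)(1/6)(0/5) = 0; P(data | r = 3) = (5/8)(3/7)(2/6)(1/5) = 1/56; P(data | r = 4) = (4/8)(4/7)(3/6)(2/5) = 2/35; P(data | r = 5) = (3/8)(5/7)(4/6)(3/5) = 3/28; P(data | r = 6) = (2/8)(6/7)(5/6)(4/5) = 1/7; P(data | r = 7) = (1/8)(7/7)(6/6)(5/5) = 1/8.
The prior-weighted likelihoods are 1/6 · 0 = 0, 1/6 · 1/56 = 1/336, 1/6 · 2/35 = 1/105, 1/6 · 3/28 = 1/56, 1/6 · 1/7 = 1/42, 1/6 · 1/8 = 1/48; with total 3/40.
Dividing through by the total gives posterior P(r = 2 | data) = 0, P(r = 3 | data) = 5/126, P(r = 4 | data) = 8/63, P(r = 5 | data) = 5/21, P(r = 6 | data) = 20/63, P(r = 7 | data) = 5/18.
So P(white next | data) = Σ P(white next | H) P(H | data) = (0)(5/126) + (1/4)(8/63) + (1/2)(5/21) + (3/4)(20/63) + (1)(5/18) = 2/3.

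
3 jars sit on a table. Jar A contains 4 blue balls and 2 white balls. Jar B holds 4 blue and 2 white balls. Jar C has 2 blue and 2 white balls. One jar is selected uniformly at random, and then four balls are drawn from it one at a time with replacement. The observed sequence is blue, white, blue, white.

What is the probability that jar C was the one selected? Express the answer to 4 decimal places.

For each hypothesis, P(data | H) works out to: P(data | jar A) = (4/6)(2/6)(4/6)(2/6) = 0.049383; P(data | jar B) = (4/6)(2/6)(4/6)(2/6) = 0.049383; P(data | jar C) = (2/4)(2/4)(2/4)(2/4) = 0.0625.
The prior-weighted likelihoods are 1/3 · 0.049383 = 0.016461, 1/3 · 0.049383 = 0.016461, 1/3 · 0.0625 = 0.020833; summing to 0.053755.
So P(jar C | data) = (0.020833) / (0.053755) = 0.38756.

0.3876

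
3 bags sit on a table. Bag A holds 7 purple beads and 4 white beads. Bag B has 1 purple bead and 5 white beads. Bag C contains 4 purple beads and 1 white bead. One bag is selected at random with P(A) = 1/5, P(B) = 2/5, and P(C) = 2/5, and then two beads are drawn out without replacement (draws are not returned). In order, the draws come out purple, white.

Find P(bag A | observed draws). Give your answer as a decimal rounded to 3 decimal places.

The likelihood of the observed sequence under each hypothesis: P(data | bag A) = (7/11)(4/10) = 14/55; P(data | bag B) = (1/6)(5/5) = 1/6; P(data | bag C) = (4/5)(1/4) = 1/5.
The prior-weighted likelihoods are 1/5 · 14/55 = 14/275, 2/5 · 1/6 = 1/15, 2/5 · 1/5 = 2/25; with total 163/825.
Therefore the posterior P(bag A | data) = (14/275) / (163/825) = 42/163.

0.258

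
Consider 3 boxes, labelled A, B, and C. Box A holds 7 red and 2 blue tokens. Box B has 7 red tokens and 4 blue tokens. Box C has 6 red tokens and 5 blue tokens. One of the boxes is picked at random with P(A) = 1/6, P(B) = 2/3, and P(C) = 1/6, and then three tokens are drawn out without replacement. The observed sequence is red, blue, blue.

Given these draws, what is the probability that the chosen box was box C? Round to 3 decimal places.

0.248

Compute the likelihood of the observed sequence for each case: P(data | box A) = (7/9)(2/8)(1/7) = 0.027778; P(data | box B) = (7/11)(4/10)(3/9) = 0.084848; P(data | box C) = (6/11)(5/10)(4/9) = 0.12121.
The prior-weighted likelihoods are 1/6 · 0.027778 = 0.0046296, 2/3 · 0.084848 = 0.056566, 1/6 · 0.12121 = 0.020202; summing to 0.081397.
By Bayes' rule, P(box C | data) = (0.020202) / (0.081397) = 0.24819.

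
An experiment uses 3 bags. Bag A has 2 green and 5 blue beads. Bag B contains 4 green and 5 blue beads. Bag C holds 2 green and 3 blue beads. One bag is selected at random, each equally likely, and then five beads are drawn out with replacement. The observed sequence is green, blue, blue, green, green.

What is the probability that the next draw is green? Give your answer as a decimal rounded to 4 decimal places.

0.3975

For each hypothesis, P(data | H) works out to: P(data | bag A) = (2/7)(5/7)(5/7)(2/7)(2/7) = 0.0119; P(data | bag B) = (4/9)(5/9)(5/9)(4/9)(4/9) = 0.027096; P(data | bag C) = (2/5)(3/5)(3/5)(2/5)(2/5) = 0.02304.
The prior-weighted likelihoods are 1/3 · 0.0119 = 0.0039666, 1/3 · 0.027096 = 0.009032, 1/3 · 0.02304 = 0.00768; these sum to 0.020679.
The posterior is then P(bag A | data) = 0.19182, P(bag B | data) = 0.43678, P(bag C | data) = 0.3714.
The predictive probability is P(green next | data) = (2/7)(0.19182) + (4/9)(0.43678) + (2/5)(0.3714) = 0.39749.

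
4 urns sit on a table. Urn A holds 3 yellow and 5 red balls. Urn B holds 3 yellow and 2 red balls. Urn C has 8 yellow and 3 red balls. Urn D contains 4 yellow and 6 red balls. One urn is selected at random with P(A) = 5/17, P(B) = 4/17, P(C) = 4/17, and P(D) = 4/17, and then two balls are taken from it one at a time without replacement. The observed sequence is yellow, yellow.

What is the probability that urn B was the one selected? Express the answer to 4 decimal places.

0.2787

Under each hypothesis, the probability of the observed sequence is: P(data | urn A) = (3/8)(2/7) = 0.10714; P(data | urn B) = (3/5)(2/4) = 0.3; P(data | urn C) = (8/11)(7/10) = 0.50909; P(data | urn D) = (4/10)(3/9) = 0.13333.
Weighting by the prior gives 5/17 · 0.10714 = 0.031513, 4/17 · 0.3 = 0.070588, 4/17 · 0.50909 = 0.11979, 4/17 · 0.13333 = 0.031373; these sum to 0.25326.
By Bayes' rule, P(urn B | data) = (0.070588) / (0.25326) = 0.27872.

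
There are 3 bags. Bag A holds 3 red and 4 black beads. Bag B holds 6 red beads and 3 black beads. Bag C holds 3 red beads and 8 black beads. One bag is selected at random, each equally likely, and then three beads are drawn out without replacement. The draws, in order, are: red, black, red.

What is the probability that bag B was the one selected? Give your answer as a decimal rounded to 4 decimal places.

Under each hypothesis, the probability of the observed sequence is: P(data | bag A) = (3/7)(4/6)(2/5) = 0.11429; P(data | bag B) = (6/9)(3/8)(5/7) = 0.17857; P(data | bag C) = (3/11)(8/10)(2/9) = 0.048485.
The prior-weighted likelihoods are 1/3 · 0.11429 = 0.038095, 1/3 · 0.17857 = 0.059524, 1/3 · 0.048485 = 0.016162; with total 0.11378.
By Bayes' rule, P(bag B | data) = (0.059524) / (0.11378) = 0.52315.

0.5231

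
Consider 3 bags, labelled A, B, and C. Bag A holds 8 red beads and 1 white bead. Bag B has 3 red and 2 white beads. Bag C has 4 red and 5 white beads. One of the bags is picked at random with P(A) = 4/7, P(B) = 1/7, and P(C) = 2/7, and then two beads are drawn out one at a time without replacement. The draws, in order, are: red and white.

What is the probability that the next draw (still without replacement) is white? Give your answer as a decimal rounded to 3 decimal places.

Compute the likelihood of the observed sequence for each case: P(data | bag A) = (8/9)(1/8) = 1/9; P(data | bag B) = (3/5)(2/4) = 3/10; P(data | bag C) = (4/9)(5/8) = 5/18.
Weighting by the prior gives 4/7 · 1/9 = 4/63, 1/7 · 3/10 = 3/70, 2/7 · 5/18 = 5/63; these sum to 13/70.
Dividing through by the total gives posterior P(bag A | data) = 40/117, P(bag B | data) = 3/13, P(bag C | data) = 50/117.
Averaging over the posterior, P(white next | data) = (0)(40/117) + (1/3)(3/13) + (4/7)(50/117) = 263/819.

0.321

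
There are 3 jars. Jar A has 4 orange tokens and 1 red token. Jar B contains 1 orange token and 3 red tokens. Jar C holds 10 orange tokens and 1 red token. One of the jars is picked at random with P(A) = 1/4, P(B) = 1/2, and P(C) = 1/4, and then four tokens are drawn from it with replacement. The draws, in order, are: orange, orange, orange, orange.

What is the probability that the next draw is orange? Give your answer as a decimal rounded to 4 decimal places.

Compute the likelihood of the observed sequence for each case: P(data | jar A) = (4/5)(4/5)(4/5)(4/5) = 0.4096; P(data | jar B) = (1/4)(1/4)(1/4)(1/4) = 0.0039062; P(data | jar C) = (10/11)(10/11)(10/11)(10/11) = 0.68301.
The prior-weighted likelihoods are 1/4 · 0.4096 = 0.1024, 1/2 · 0.0039062 = 0.0019531, 1/4 · 0.68301 = 0.17075; with total 0.27511.
The posterior is then P(jar A | data) = 0.37222, P(jar B | data) = 0.0070995, P(jar C | data) = 0.62068.
The predictive probability is P(orange next | data) = (4/5)(0.37222) + (1/4)(0.0070995) + (10/11)(0.62068) = 0.86381.

0.8638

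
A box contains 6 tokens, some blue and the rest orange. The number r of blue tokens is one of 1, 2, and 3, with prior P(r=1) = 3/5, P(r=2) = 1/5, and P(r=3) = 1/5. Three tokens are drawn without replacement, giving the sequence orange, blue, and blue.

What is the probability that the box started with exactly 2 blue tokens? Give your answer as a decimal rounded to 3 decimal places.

For each hypothesis, P(data | H) works out to: P(data | r = 1) = (5/6)(1/5)(0/4) = 0; P(data | r = 2) = (4/6)(2/5)(1/4) = 1/15; P(data | r = 3) = (3/6)(3/5)(2/4) = 3/20.
Weighting by the prior gives 3/5 · 0 = 0, 1/5 · 1/15 = 1/75, 1/5 · 3/20 = 3/100; with total 13/300.
Hence P(r = 2 | data) = (1/75) / (13/300) = 4/13.

0.308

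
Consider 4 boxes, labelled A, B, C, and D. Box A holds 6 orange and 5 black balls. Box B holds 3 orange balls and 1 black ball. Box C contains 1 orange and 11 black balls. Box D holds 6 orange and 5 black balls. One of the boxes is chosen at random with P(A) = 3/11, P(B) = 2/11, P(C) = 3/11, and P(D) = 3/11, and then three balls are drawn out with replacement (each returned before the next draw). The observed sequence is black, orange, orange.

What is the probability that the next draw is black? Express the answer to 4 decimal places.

0.4107

Under each hypothesis, the probability of the observed sequence is: P(data | box A) = (5/11)(6/11)(6/11) = 0.13524; P(data | box B) = (1/4)(3/4)(3/4) = 0.14062; P(data | box C) = (11/12)(1/12)(1/12) = 0.0063657; P(data | box D) = (5/11)(6/11)(6/11) = 0.13524.
The prior-weighted likelihoods are 3/11 · 0.13524 = 0.036883, 2/11 · 0.14062 = 0.025568, 3/11 · 0.0063657 = 0.0017361, 3/11 · 0.13524 = 0.036883; these sum to 0.10107.
The posterior is then P(box A | data) = 0.36492, P(box B | data) = 0.25298, P(box C | data) = 0.017177, P(box D | data) = 0.36492.
The predictive probability is P(black next | data) = (5/11)(0.36492) + (1/4)(0.25298) + (11/12)(0.017177) + (5/11)(0.36492) = 0.41074.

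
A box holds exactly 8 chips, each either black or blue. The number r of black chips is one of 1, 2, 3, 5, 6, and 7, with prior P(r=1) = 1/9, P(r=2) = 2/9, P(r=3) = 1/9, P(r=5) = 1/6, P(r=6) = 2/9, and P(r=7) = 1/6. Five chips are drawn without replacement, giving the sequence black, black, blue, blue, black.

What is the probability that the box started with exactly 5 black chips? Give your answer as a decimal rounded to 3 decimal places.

0.474

Compute the likelihood of the observed sequence for each case: P(data | r = 1) = (1/8)(0/7) = 0; P(data | r = 2) = (2/8)(1/7)(6/6)(5/5)(0/4) = 0; P(data | r = 3) = (3/8)(2/7)(5/6)(4/5)(1/4) = 0.017857; P(data | r = 5) = (5/8)(4/7)(3/6)(2/5)(3/4) = 0.053571; P(data | r = 6) = (6/8)(5/7)(2/6)(1/5)(4/4) = 0.035714; P(data | r = 7) = (7/8)(6/7)(1/6)(0/5) = 0.
Multiplying each by its prior: 1/9 · 0 = 0, 2/9 · 0 = 0, 1/9 · 0.017857 = 0.0019841, 1/6 · 0.053571 = 0.0089286, 2/9 · 0.035714 = 0.0079365, 1/6 · 0 = 0; with total 0.018849.
By Bayes' rule, P(r = 5 | data) = (0.0089286) / (0.018849) = 0.47368.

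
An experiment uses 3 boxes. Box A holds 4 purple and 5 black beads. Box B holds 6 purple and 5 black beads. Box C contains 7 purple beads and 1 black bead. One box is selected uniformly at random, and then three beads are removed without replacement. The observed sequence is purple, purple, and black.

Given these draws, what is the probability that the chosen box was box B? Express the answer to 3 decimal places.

Under each hypothesis, the probability of the observed sequence is: P(data | box A) = (4/9)(3/8)(5/7) = 0.11905; P(data | box B) = (6/11)(5/10)(5/9) = 0.15152; P(data | box C) = (7/8)(6/7)(1/6) = 0.125.
The prior-weighted likelihoods are 1/3 · 0.11905 = 0.039683, 1/3 · 0.15152 = 0.050505, 1/3 · 0.125 = 0.041667; summing to 0.13185.
So P(box B | data) = (0.050505) / (0.13185) = 0.38304.

0.383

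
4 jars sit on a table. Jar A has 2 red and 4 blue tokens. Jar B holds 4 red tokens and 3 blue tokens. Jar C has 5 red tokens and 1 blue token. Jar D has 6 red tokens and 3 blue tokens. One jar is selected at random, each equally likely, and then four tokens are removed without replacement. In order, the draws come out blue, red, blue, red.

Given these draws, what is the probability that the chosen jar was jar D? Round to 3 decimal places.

For each hypothesis, P(data | H) works out to: P(data | jar A) = (4/6)(2/5)(3/4)(1/3) = 0.066667; P(data | jar B) = (3/7)(4/6)(2/5)(3/4) = 0.085714; P(data | jar C) = (1/6)(5/5)(0/4) = 0; P(data | jar D) = (3/9)(6/8)(2/7)(5/6) = 0.059524.
The prior-weighted likelihoods are 1/4 · 0.066667 = 0.016667, 1/4 · 0.085714 = 0.021429, 1/4 · 0 = 0, 1/4 · 0.059524 = 0.014881; these sum to 0.052976.
Therefore the posterior P(jar D | data) = (0.014881) / (0.052976) = 0.2809.

0.281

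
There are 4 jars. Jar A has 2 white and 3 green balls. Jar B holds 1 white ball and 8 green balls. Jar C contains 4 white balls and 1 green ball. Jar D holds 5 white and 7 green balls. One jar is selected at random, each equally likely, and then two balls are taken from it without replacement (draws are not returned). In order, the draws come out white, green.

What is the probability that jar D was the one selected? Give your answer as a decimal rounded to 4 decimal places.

Under each hypothesis, the probability of the observed sequence is: P(data | jar A) = (2/5)(3/4) = 0.3; P(data | jar B) = (1/9)(8/8) = 0.11111; P(data | jar C) = (4/5)(1/4) = 0.2; P(data | jar D) = (5/12)(7/11) = 0.26515.
Weighting by the prior gives 1/4 · 0.3 = 0.075, 1/4 · 0.11111 = 0.027778, 1/4 · 0.2 = 0.05, 1/4 · 0.26515 = 0.066288; with total 0.21907.
Hence P(jar D | data) = (0.066288) / (0.21907) = 0.30259.

0.3026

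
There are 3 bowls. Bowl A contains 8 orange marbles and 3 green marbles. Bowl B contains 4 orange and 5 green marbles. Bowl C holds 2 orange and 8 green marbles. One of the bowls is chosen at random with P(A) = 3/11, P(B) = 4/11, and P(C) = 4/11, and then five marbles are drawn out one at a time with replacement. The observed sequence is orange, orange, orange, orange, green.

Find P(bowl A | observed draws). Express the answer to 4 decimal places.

Compute the likelihood of the observed sequence for each case: P(data | bowl A) = (8/11)(8/11)(8/11)(8/11)(3/11) = 0.076299; P(data | bowl B) = (4/9)(4/9)(4/9)(4/9)(5/9) = 0.021677; P(data | bowl C) = (2/10)(2/10)(2/10)(2/10)(8/10) = 0.00128.
Weighting by the prior gives 3/11 · 0.076299 = 0.020809, 4/11 · 0.021677 = 0.0078825, 4/11 · 0.00128 = 0.00046545; these sum to 0.029157.
Hence P(bowl A | data) = (0.020809) / (0.029157) = 0.71369.

0.7137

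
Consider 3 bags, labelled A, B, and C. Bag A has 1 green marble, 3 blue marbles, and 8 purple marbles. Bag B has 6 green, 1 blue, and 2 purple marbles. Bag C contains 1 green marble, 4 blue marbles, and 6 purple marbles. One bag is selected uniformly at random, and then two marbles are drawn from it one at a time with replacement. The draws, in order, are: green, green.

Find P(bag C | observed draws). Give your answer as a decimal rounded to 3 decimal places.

0.018

For each hypothesis, P(data | H) works out to: P(data | bag A) = (1/12)(1/12) = 0.0069444; P(data | bag B) = (6/9)(6/9) = 0.44444; P(data | bag C) = (1/11)(1/11) = 0.0082645.
The prior-weighted likelihoods are 1/3 · 0.0069444 = 0.0023148, 1/3 · 0.44444 = 0.14815, 1/3 · 0.0082645 = 0.0027548; with total 0.15322.
Hence P(bag C | data) = (0.0027548) / (0.15322) = 0.01798.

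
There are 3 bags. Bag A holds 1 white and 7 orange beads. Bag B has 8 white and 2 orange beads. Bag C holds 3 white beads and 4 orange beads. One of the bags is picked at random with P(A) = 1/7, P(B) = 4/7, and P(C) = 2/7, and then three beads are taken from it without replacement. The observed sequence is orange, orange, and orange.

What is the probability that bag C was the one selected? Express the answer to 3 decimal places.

The likelihood of the observed sequence under each hypothesis: P(data | bag A) = (7/8)(6/7)(5/6) = 0.625; P(data | bag B) = (2/10)(1/9)(0/8) = 0; P(data | bag C) = (4/7)(3/6)(2/5) = 0.11429.
Weighting by the prior gives 1/7 · 0.625 = 0.089286, 4/7 · 0 = 0, 2/7 · 0.11429 = 0.032653; these sum to 0.12194.
So P(bag C | data) = (0.032653) / (0.12194) = 0.26778.

0.268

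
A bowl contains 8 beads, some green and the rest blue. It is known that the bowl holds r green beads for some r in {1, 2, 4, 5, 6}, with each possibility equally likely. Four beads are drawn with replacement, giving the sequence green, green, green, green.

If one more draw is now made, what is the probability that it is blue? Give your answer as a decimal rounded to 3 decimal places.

Compute the likelihood of the observed sequence for each case: P(data | r = 1) = (1/8)(1/8)(1/8)(1/8) = 0.00024414; P(data | r = 2) = (2/8)(2/8)(2/8)(2/8) = 0.0039062; P(data | r = 4) = (4/8)(4/8)(4/8)(4/8) = 0.0625; P(data | r = 5) = (5/8)(5/8)(5/8)(5/8) = 0.15259; P(data | r = 6) = (6/8)(6/8)(6/8)(6/8) = 0.31641.
Weighting by the prior gives 1/5 · 0.00024414 = 4.8828e-05, 1/5 · 0.0039062 = 0.00078125, 1/5 · 0.0625 = 0.0125, 1/5 · 0.15259 = 0.030518, 1/5 · 0.31641 = 0.063281; these sum to 0.10713.
Normalising, the posterior is P(r = 1 | data) = 0.00045579, P(r = 2 | data) = 0.0072926, P(r = 4 | data) = 0.11668, P(r = 5 | data) = 0.28487, P(r = 6 | data) = 0.5907.
The predictive probability is P(blue next | data) = (7/8)(0.00045579) + (3/4)(0.0072926) + (1/2)(0.11668) + (3/8)(0.28487) + (1/4)(0.5907) = 0.31871.

0.319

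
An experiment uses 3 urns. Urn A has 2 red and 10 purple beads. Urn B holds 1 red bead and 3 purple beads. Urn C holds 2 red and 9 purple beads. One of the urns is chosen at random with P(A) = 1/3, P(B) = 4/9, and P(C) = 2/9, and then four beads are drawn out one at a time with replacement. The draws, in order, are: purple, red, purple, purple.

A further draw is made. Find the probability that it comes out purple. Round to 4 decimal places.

Compute the likelihood of the observed sequence for each case: P(data | urn A) = (10/12)(2/12)(10/12)(10/12) = 0.096451; P(data | urn B) = (3/4)(1/4)(3/4)(3/4) = 0.10547; P(data | urn C) = (9/11)(2/11)(9/11)(9/11) = 0.099583.
The prior-weighted likelihoods are 1/3 · 0.096451 = 0.03215, 4/9 · 0.10547 = 0.046875, 2/9 · 0.099583 = 0.02213; these sum to 0.10115.
Dividing through by the total gives posterior P(urn A | data) = 0.31783, P(urn B | data) = 0.4634, P(urn C | data) = 0.21877.
So P(purple next | data) = Σ P(purple next | H) P(H | data) = (5/6)(0.31783) + (3/4)(0.4634) + (9/11)(0.21877) = 0.7914.

0.7914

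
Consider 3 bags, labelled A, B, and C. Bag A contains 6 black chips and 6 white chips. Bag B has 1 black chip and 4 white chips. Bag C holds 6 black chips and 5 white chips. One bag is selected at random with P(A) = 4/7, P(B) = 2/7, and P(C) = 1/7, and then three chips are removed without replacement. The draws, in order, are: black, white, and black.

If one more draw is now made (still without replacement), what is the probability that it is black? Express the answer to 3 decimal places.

For each hypothesis, P(data | H) works out to: P(data | bag A) = (6/12)(6/11)(5/10) = 3/22; P(data | bag B) = (1/5)(4/4)(0/3) = 0; P(data | bag C) = (6/11)(5/10)(5/9) = 5/33.
Weighting by the prior gives 4/7 · 3/22 = 6/77, 2/7 · 0 = 0, 1/7 · 5/33 = 5/231; summing to 23/231.
The posterior is then P(bag A | data) = 18/23, P(bag B | data) = 0, P(bag C | data) = 5/23.
The predictive probability is P(black next | data) = (4/9)(18/23) + (1/2)(5/23) = 21/46.

0.457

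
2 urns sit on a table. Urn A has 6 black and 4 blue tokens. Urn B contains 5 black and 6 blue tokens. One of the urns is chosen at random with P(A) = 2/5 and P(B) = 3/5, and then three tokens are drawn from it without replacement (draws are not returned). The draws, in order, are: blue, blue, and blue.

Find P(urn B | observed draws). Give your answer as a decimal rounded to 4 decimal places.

0.8451

The likelihood of the observed sequence under each hypothesis: P(data | urn A) = (4/10)(3/9)(2/8) = 1/30; P(data | urn B) = (6/11)(5/10)(4/9) = 4/33.
Multiplying each by its prior: 2/5 · 1/30 = 1/75, 3/5 · 4/33 = 4/55; with total 71/825.
Hence P(urn B | data) = (4/55) / (71/825) = 60/71.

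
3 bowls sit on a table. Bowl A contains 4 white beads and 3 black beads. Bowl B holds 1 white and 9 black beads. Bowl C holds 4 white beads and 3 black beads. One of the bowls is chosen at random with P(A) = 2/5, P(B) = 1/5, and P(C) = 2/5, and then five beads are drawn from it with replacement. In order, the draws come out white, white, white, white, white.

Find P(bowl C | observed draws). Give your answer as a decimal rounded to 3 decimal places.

0.500

For each hypothesis, P(data | H) works out to: P(data | bowl A) = (4/7)(4/7)(4/7)(4/7)(4/7) = 0.060927; P(data | bowl B) = (1/10)(1/10)(1/10)(1/10)(1/10) = 1e-05; P(data | bowl C) = (4/7)(4/7)(4/7)(4/7)(4/7) = 0.060927.
The prior-weighted likelihoods are 2/5 · 0.060927 = 0.024371, 1/5 · 1e-05 = 2e-06, 2/5 · 0.060927 = 0.024371; these sum to 0.048744.
Therefore the posterior P(bowl C | data) = (0.024371) / (0.048744) = 0.49998.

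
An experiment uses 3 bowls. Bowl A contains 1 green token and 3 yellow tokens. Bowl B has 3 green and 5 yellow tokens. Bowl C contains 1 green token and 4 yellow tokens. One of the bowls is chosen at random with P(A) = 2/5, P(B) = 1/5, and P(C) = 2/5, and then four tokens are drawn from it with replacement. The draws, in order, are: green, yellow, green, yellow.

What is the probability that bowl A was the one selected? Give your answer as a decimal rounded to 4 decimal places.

0.3985

Under each hypothesis, the probability of the observed sequence is: P(data | bowl A) = (1/4)(3/4)(1/4)(3/4) = 0.035156; P(data | bowl B) = (3/8)(5/8)(3/8)(5/8) = 0.054932; P(data | bowl C) = (1/5)(4/5)(1/5)(4/5) = 0.0256.
Weighting by the prior gives 2/5 · 0.035156 = 0.014063, 1/5 · 0.054932 = 0.010986, 2/5 · 0.0256 = 0.01024; with total 0.035289.
So P(bowl A | data) = (0.014063) / (0.035289) = 0.3985.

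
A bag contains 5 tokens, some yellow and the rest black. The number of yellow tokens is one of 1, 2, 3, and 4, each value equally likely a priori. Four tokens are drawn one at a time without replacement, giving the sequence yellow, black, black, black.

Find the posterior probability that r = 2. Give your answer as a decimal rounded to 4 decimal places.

For each hypothesis, P(data | H) works out to: P(data | r = 1) = (1/5)(4/4)(3/3)(2/2) = 1/5; P(data | r = 2) = (2/5)(3/4)(2/3)(1/2) = 1/10; P(data | r = 3) = (3/5)(2/4)(1/3)(0/2) = 0; P(data | r = 4) = (4/5)(1/4)(0/3) = 0.
Multiplying each by its prior: 1/4 · 1/5 = 1/20, 1/4 · 1/10 = 1/40, 1/4 · 0 = 0, 1/4 · 0 = 0; summing to 3/40.
So P(r = 2 | data) = (1/40) / (3/40) = 1/3.

0.3333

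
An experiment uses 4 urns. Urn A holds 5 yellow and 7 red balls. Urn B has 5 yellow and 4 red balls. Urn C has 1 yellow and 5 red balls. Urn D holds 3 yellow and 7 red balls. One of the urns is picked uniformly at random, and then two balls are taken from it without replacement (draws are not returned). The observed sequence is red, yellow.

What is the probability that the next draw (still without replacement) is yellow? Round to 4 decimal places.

0.3427

Compute the likelihood of the observed sequence for each case: P(data | urn A) = (7/12)(5/11) = 0.26515; P(data | urn B) = (4/9)(5/8) = 0.27778; P(data | urn C) = (5/6)(1/5) = 0.16667; P(data | urn D) = (7/10)(3/9) = 0.23333.
The prior-weighted likelihoods are 1/4 · 0.26515 = 0.066288, 1/4 · 0.27778 = 0.069444, 1/4 · 0.16667 = 0.041667, 1/4 · 0.23333 = 0.058333; these sum to 0.23573.
Normalising, the posterior is P(urn A | data) = 0.2812, P(urn B | data) = 0.29459, P(urn C | data) = 0.17675, P(urn D | data) = 0.24746.
Averaging over the posterior, P(yellow next | data) = (2/5)(0.2812) + (4/7)(0.29459) + (0)(0.17675) + (1/4)(0.24746) = 0.34268.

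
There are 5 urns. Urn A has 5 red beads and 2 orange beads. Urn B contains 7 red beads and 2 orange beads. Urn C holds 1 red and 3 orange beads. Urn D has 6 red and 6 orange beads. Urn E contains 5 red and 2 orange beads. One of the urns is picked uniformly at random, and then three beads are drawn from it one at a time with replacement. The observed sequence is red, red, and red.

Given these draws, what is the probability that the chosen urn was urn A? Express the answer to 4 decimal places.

0.2720

For each hypothesis, P(data | H) works out to: P(data | urn A) = (5/7)(5/7)(5/7) = 0.36443; P(data | urn B) = (7/9)(7/9)(7/9) = 0.47051; P(data | urn C) = (1/4)(1/4)(1/4) = 0.015625; P(data | urn D) = (6/12)(6/12)(6/12) = 0.125; P(data | urn E) = (5/7)(5/7)(5/7) = 0.36443.
Multiplying each by its prior: 1/5 · 0.36443 = 0.072886, 1/5 · 0.47051 = 0.094102, 1/5 · 0.015625 = 0.003125, 1/5 · 0.125 = 0.025, 1/5 · 0.36443 = 0.072886; these sum to 0.268.
Therefore the posterior P(urn A | data) = (0.072886) / (0.268) = 0.27196.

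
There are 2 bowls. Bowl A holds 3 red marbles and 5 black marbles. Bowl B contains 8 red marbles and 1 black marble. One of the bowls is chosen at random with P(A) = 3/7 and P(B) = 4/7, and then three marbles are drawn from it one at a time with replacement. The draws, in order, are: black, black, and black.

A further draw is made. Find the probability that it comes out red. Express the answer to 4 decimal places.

0.3788

The likelihood of the observed sequence under each hypothesis: P(data | bowl A) = (5/8)(5/8)(5/8) = 0.24414; P(data | bowl B) = (1/9)(1/9)(1/9) = 0.0013717.
The prior-weighted likelihoods are 3/7 · 0.24414 = 0.10463, 4/7 · 0.0013717 = 0.00078385; summing to 0.10542.
The posterior is then P(bowl A | data) = 0.99256, P(bowl B | data) = 0.0074358.
So P(red next | data) = Σ P(red next | H) P(H | data) = (3/8)(0.99256) + (8/9)(0.0074358) = 0.37882.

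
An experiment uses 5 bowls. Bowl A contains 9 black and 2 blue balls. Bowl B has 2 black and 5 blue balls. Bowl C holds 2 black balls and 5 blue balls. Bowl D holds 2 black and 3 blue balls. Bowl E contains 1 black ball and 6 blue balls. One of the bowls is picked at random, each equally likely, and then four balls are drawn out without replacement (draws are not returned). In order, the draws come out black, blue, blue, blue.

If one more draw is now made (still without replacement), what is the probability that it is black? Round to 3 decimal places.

Compute the likelihood of the observed sequence for each case: P(data | bowl A) = (9/11)(2/10)(1/9)(0/8) = 0; P(data | bowl B) = (2/7)(5/6)(4/5)(3/4) = 1/7; P(data | bowl C) = (2/7)(5/6)(4/5)(3/4) = 1/7; P(data | bowl D) = (2/5)(3/4)(2/3)(1/2) = 1/10; P(data | bowl E) = (1/7)(6/6)(5/5)(4/4) = 1/7.
The prior-weighted likelihoods are 1/5 · 0 = 0, 1/5 · 1/7 = 1/35, 1/5 · 1/7 = 1/35, 1/5 · 1/10 = 1/50, 1/5 · 1/7 = 1/35; these sum to 37/350.
The posterior is then P(bowl A | data) = 0, P(bowl B | data) = 10/37, P(bowl C | data) = 10/37, P(bowl D | data) = 7/37, P(bowl E | data) = 10/37.
So P(black next | data) = Σ P(black next | H) P(H | data) = (1/3)(10/37) + (1/3)(10/37) + (1)(7/37) + (0)(10/37) = 41/111.

0.369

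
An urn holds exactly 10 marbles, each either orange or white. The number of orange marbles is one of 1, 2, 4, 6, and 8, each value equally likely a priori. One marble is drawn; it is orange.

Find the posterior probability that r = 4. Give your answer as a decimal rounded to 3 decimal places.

0.190

The likelihood of this draw under each hypothesis: P(data | r = 1) = (1/10) = 1/10; P(data | r = 2) = (2/10) = 1/5; P(data | r = 4) = (4/10) = 2/5; P(data | r = 6) = (6/10) = 3/5; P(data | r = 8) = (8/10) = 4/5.
The prior-weighted likelihoods are 1/5 · 1/10 = 1/50, 1/5 · 1/5 = 1/25, 1/5 · 2/5 = 2/25, 1/5 · 3/5 = 3/25, 1/5 · 4/5 = 4/25; these sum to 21/50.
Therefore the posterior P(r = 4 | data) = (2/25) / (21/50) = 4/21.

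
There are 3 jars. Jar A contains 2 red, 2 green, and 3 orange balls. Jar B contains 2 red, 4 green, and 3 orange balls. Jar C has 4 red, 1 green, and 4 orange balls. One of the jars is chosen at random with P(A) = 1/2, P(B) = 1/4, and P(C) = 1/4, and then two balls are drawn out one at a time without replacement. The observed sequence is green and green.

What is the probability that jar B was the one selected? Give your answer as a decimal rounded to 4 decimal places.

0.6364

Under each hypothesis, the probability of the observed sequence is: P(data | jar A) = (2/7)(1/6) = 1/21; P(data | jar B) = (4/9)(3/8) = 1/6; P(data | jar C) = (1/9)(0/8) = 0.
Multiplying each by its prior: 1/2 · 1/21 = 1/42, 1/4 · 1/6 = 1/24, 1/4 · 0 = 0; summing to 11/168.
Hence P(jar B | data) = (1/24) / (11/168) = 7/11.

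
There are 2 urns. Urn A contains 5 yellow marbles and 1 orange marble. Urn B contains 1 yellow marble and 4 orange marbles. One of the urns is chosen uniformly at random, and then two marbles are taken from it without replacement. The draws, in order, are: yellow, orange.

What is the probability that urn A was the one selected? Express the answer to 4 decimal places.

0.4545

The likelihood of the observed sequence under each hypothesis: P(data | urn A) = (5/6)(1/5) = 1/6; P(data | urn B) = (1/5)(4/4) = 1/5.
Weighting by the prior gives 1/2 · 1/6 = 1/12, 1/2 · 1/5 = 1/10; summing to 11/60.
By Bayes' rule, P(urn A | data) = (1/12) / (11/60) = 5/11.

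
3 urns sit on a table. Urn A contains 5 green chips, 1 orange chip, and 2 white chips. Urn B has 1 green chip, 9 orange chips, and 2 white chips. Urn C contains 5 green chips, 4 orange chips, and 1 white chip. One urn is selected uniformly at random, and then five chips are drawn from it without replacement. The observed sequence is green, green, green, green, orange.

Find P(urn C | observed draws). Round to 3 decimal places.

Compute the likelihood of the observed sequence for each case: P(data | urn A) = (5/8)(4/7)(3/6)(2/5)(1/4) = 0.017857; P(data | urn B) = (1/12)(0/11) = 0; P(data | urn C) = (5/10)(4/9)(3/8)(2/7)(4/6) = 0.015873.
Multiplying each by its prior: 1/3 · 0.017857 = 0.0059524, 1/3 · 0 = 0, 1/3 · 0.015873 = 0.005291; these sum to 0.011243.
Therefore the posterior P(urn C | data) = (0.005291) / (0.011243) = 0.47059.

0.471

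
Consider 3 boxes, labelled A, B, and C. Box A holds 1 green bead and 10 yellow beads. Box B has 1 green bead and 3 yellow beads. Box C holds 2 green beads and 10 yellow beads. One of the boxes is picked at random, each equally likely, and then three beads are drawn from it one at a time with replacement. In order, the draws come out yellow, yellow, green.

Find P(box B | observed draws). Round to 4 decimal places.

For each hypothesis, P(data | H) works out to: P(data | box A) = (10/11)(10/11)(1/11) = 0.075131; P(data | box B) = (3/4)(3/4)(1/4) = 0.14062; P(data | box C) = (10/12)(10/12)(2/12) = 0.11574.
Multiplying each by its prior: 1/3 · 0.075131 = 0.025044, 1/3 · 0.14062 = 0.046875, 1/3 · 0.11574 = 0.03858; summing to 0.1105.
So P(box B | data) = (0.046875) / (0.1105) = 0.42421.

0.4242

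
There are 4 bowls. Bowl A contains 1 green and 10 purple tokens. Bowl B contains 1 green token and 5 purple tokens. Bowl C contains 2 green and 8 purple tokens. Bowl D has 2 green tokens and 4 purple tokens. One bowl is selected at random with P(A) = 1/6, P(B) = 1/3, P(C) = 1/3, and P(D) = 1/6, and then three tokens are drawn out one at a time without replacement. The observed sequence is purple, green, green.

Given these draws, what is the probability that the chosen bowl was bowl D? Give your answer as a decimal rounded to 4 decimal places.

Compute the likelihood of the observed sequence for each case: P(data | bowl A) = (10/11)(1/10)(0/9) = 0; P(data | bowl B) = (5/6)(1/5)(0/4) = 0; P(data | bowl C) = (8/10)(2/9)(1/8) = 1/45; P(data | bowl D) = (4/6)(2/5)(1/4) = 1/15.
Multiplying each by its prior: 1/6 · 0 = 0, 1/3 · 0 = 0, 1/3 · 1/45 = 1/135, 1/6 · 1/15 = 1/90; these sum to 1/54.
So P(bowl D | data) = (1/90) / (1/54) = 3/5.

0.6000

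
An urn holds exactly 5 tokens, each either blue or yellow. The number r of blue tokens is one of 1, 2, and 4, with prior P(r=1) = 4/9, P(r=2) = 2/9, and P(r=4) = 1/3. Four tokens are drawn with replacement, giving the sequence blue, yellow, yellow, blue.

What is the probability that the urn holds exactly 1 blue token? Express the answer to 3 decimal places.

0.348

Under each hypothesis, the probability of the observed sequence is: P(data | r = 1) = (1/5)(4/5)(4/5)(1/5) = 0.0256; P(data | r = 2) = (2/5)(3/5)(3/5)(2/5) = 0.0576; P(data | r = 4) = (4/5)(1/5)(1/5)(4/5) = 0.0256.
Multiplying each by its prior: 4/9 · 0.0256 = 0.011378, 2/9 · 0.0576 = 0.0128, 1/3 · 0.0256 = 0.0085333; these sum to 0.032711.
So P(r = 1 | data) = (0.011378) / (0.032711) = 0.34783.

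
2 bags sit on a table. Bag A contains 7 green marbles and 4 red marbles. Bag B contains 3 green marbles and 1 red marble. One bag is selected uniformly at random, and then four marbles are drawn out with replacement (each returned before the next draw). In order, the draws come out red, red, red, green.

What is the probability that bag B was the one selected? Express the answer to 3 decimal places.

Compute the likelihood of the observed sequence for each case: P(data | bag A) = (4/11)(4/11)(4/11)(7/11) = 0.030599; P(data | bag B) = (1/4)(1/4)(1/4)(3/4) = 0.011719.
The prior-weighted likelihoods are 1/2 · 0.030599 = 0.0153, 1/2 · 0.011719 = 0.0058594; with total 0.021159.
Hence P(bag B | data) = (0.0058594) / (0.021159) = 0.27692.

0.277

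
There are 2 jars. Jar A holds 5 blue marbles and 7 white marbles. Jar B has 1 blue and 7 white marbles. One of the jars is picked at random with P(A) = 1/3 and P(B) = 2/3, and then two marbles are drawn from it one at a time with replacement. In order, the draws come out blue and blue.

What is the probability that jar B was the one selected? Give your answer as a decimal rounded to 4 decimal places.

0.1525

For each hypothesis, P(data | H) works out to: P(data | jar A) = (5/12)(5/12) = 25/144; P(data | jar B) = (1/8)(1/8) = 1/64.
The prior-weighted likelihoods are 1/3 · 25/144 = 25/432, 2/3 · 1/64 = 1/96; summing to 59/864.
So P(jar B | data) = (1/96) / (59/864) = 9/59.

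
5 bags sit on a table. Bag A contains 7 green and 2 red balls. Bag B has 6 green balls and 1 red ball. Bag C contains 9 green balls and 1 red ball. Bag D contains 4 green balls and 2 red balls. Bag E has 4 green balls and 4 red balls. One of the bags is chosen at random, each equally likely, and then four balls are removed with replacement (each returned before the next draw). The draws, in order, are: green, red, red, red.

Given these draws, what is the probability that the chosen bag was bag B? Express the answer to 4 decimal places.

0.0252

Under each hypothesis, the probability of the observed sequence is: P(data | bag A) = (7/9)(2/9)(2/9)(2/9) = 0.0085353; P(data | bag B) = (6/7)(1/7)(1/7)(1/7) = 0.002499; P(data | bag C) = (9/10)(1/10)(1/10)(1/10) = 0.0009; P(data | bag D) = (4/6)(2/6)(2/6)(2/6) = 0.024691; P(data | bag E) = (4/8)(4/8)(4/8)(4/8) = 0.0625.
The prior-weighted likelihoods are 1/5 · 0.0085353 = 0.0017071, 1/5 · 0.002499 = 0.00049979, 1/5 · 0.0009 = 0.00018, 1/5 · 0.024691 = 0.0049383, 1/5 · 0.0625 = 0.0125; summing to 0.019825.
So P(bag B | data) = (0.00049979) / (0.019825) = 0.02521.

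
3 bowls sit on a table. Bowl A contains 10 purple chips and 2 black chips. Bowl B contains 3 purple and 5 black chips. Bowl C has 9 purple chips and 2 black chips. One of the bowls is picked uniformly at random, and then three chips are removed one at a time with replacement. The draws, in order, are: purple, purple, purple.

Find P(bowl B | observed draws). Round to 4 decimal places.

0.0447

For each hypothesis, P(data | H) works out to: P(data | bowl A) = (10/12)(10/12)(10/12) = 0.5787; P(data | bowl B) = (3/8)(3/8)(3/8) = 0.052734; P(data | bowl C) = (9/11)(9/11)(9/11) = 0.54771.
Weighting by the prior gives 1/3 · 0.5787 = 0.1929, 1/3 · 0.052734 = 0.017578, 1/3 · 0.54771 = 0.18257; these sum to 0.39305.
Hence P(bowl B | data) = (0.017578) / (0.39305) = 0.044722.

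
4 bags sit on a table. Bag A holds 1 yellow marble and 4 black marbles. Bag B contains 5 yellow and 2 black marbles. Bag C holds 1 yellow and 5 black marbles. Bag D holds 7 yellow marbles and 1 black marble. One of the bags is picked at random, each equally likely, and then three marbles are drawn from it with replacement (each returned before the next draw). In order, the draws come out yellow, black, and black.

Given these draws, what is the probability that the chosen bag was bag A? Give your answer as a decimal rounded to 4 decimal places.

For each hypothesis, P(data | H) works out to: P(data | bag A) = (1/5)(4/5)(4/5) = 0.128; P(data | bag B) = (5/7)(2/7)(2/7) = 0.058309; P(data | bag C) = (1/6)(5/6)(5/6) = 0.11574; P(data | bag D) = (7/8)(1/8)(1/8) = 0.013672.
Weighting by the prior gives 1/4 · 0.128 = 0.032, 1/4 · 0.058309 = 0.014577, 1/4 · 0.11574 = 0.028935, 1/4 · 0.013672 = 0.003418; with total 0.07893.
Hence P(bag A | data) = (0.032) / (0.07893) = 0.40542.

0.4054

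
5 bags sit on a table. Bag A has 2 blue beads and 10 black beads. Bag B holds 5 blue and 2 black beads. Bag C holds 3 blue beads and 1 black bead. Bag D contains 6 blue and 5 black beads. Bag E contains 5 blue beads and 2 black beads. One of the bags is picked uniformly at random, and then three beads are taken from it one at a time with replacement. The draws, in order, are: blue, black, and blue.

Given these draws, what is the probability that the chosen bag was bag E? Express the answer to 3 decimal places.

Under each hypothesis, the probability of the observed sequence is: P(data | bag A) = (2/12)(10/12)(2/12) = 0.023148; P(data | bag B) = (5/7)(2/7)(5/7) = 0.14577; P(data | bag C) = (3/4)(1/4)(3/4) = 0.14062; P(data | bag D) = (6/11)(5/11)(6/11) = 0.13524; P(data | bag E) = (5/7)(2/7)(5/7) = 0.14577.
Weighting by the prior gives 1/5 · 0.023148 = 0.0046296, 1/5 · 0.14577 = 0.029155, 1/5 · 0.14062 = 0.028125, 1/5 · 0.13524 = 0.027047, 1/5 · 0.14577 = 0.029155; these sum to 0.11811.
Hence P(bag E | data) = (0.029155) / (0.11811) = 0.24684.

0.247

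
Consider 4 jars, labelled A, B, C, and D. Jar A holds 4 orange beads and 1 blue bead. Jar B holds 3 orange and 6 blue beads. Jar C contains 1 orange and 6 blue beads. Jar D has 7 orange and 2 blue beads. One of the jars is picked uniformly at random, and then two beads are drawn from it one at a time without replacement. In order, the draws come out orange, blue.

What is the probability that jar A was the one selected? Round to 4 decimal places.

For each hypothesis, P(data | H) works out to: P(data | jar A) = (4/5)(1/4) = 1/5; P(data | jar B) = (3/9)(6/8) = 1/4; P(data | jar C) = (1/7)(6/6) = 1/7; P(data | jar D) = (7/9)(2/8) = 7/36.
Multiplying each by its prior: 1/4 · 1/5 = 1/20, 1/4 · 1/4 = 1/16, 1/4 · 1/7 = 1/28, 1/4 · 7/36 = 7/144; summing to 62/315.
Hence P(jar A | data) = (1/20) / (62/315) = 63/248.

0.2540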